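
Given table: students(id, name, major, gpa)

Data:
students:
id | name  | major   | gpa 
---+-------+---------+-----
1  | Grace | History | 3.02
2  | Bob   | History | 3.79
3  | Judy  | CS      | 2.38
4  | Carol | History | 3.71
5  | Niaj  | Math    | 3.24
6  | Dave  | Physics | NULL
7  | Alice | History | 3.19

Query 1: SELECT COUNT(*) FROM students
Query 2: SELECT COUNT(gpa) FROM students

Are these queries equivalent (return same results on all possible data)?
No, not equivalent

Query 1 returns: [(7,)]
Query 2 returns: [(6,)]

Reason: COUNT(*) includes NULLs, COUNT(column) excludes them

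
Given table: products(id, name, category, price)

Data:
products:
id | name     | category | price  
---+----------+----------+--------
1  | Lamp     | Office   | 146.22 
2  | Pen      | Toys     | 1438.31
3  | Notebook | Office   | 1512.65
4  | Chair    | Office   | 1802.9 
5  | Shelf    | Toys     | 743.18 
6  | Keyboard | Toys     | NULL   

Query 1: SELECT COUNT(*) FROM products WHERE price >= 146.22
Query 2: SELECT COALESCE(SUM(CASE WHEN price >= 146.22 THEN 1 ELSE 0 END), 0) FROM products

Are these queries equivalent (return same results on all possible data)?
Yes, equivalent

Both queries return: [(5,)]

Reason: COUNT with WHERE vs conditional SUM (COALESCE handles empty-table NULL)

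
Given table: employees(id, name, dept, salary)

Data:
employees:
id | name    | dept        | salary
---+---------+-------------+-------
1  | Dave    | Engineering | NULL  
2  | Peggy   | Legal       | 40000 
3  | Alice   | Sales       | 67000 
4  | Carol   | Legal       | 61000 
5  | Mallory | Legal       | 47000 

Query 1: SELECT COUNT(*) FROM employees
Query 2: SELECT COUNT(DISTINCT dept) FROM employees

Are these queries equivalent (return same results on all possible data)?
No, not equivalent

Query 1 returns: [(5,)]
Query 2 returns: [(3,)]

Reason: COUNT(*) counts rows, COUNT(DISTINCT dept) counts unique depts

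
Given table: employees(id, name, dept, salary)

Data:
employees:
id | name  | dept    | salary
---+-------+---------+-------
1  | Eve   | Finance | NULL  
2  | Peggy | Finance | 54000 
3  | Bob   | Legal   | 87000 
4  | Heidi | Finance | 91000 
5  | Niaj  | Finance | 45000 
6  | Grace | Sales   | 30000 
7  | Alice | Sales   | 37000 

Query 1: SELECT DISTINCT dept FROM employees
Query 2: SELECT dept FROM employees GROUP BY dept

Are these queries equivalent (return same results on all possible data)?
Yes, equivalent

Both queries return: [('Finance',), ('Legal',), ('Sales',)]

Reason: Both get unique depts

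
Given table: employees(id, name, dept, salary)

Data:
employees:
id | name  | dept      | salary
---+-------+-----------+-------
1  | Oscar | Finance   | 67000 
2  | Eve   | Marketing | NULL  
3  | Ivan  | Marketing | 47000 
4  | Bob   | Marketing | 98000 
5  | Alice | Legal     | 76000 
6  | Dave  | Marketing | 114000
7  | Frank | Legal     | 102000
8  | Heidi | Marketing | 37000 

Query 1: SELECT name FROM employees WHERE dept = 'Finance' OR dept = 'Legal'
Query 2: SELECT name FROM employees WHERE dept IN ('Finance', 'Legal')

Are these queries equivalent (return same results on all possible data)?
Yes, equivalent

Both queries return: [('Alice',), ('Frank',), ('Oscar',)]

Reason: OR vs IN are equivalent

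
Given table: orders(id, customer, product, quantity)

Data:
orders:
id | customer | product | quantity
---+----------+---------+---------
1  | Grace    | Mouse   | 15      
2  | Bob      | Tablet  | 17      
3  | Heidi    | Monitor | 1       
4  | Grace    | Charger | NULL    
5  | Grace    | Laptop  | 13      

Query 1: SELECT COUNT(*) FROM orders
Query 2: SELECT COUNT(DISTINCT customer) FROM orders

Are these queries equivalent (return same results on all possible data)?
No, not equivalent

Query 1 returns: [(5,)]
Query 2 returns: [(3,)]

Reason: COUNT(*) counts rows, COUNT(DISTINCT customer) counts unique customers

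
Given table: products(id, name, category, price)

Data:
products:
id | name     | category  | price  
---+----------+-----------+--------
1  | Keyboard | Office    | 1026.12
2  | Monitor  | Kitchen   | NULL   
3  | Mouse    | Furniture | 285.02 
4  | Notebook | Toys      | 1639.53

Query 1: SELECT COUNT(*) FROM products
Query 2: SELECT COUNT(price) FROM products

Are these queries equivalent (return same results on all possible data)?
No, not equivalent

Query 1 returns: [(4,)]
Query 2 returns: [(3,)]

Reason: COUNT(*) includes NULLs, COUNT(column) excludes them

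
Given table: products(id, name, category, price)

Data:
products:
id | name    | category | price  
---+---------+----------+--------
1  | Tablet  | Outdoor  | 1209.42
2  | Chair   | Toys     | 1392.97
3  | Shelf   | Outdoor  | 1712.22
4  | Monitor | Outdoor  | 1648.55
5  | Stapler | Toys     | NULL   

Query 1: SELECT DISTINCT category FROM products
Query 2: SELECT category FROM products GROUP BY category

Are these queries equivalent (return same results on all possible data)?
Yes, equivalent

Both queries return: [('Outdoor',), ('Toys',)]

Reason: Both get unique categorys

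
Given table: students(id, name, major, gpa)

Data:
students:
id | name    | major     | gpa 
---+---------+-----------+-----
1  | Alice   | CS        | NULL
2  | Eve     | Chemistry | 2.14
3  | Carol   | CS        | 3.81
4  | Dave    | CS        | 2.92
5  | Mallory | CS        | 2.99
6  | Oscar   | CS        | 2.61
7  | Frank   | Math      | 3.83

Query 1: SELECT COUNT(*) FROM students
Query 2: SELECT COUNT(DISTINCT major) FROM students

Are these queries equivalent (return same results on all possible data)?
No, not equivalent

Query 1 returns: [(7,)]
Query 2 returns: [(3,)]

Reason: COUNT(*) counts rows, COUNT(DISTINCT major) counts unique majors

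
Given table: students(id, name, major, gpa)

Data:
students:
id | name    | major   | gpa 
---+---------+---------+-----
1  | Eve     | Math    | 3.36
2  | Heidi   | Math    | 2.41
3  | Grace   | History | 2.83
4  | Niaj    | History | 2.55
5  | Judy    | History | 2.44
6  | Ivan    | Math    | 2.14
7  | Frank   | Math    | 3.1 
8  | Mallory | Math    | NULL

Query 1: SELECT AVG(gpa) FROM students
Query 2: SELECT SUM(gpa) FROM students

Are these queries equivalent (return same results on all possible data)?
No, not equivalent

Query 1 returns: [(2.69,)]
Query 2 returns: [(18.83,)]

Reason: AVG vs SUM give different aggregate values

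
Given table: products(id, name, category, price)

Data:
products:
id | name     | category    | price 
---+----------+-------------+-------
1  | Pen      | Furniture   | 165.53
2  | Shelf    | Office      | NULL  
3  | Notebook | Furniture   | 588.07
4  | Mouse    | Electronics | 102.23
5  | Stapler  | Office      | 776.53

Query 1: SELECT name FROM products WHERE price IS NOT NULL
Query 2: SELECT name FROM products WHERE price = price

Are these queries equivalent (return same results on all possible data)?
Yes, equivalent

Both queries return: [('Mouse',), ('Notebook',), ('Pen',), ('Stapler',)]

Reason: IS NOT NULL vs self-equality (both exclude NULLs)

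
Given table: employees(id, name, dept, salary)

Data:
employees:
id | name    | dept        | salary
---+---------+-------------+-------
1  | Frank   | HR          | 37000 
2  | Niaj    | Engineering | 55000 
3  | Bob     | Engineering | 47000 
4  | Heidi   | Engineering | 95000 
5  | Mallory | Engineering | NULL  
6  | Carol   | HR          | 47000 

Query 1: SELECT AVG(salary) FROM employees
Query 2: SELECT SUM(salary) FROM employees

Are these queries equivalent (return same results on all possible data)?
No, not equivalent

Query 1 returns: [(56200.0,)]
Query 2 returns: [(281000,)]

Reason: AVG vs SUM give different aggregate values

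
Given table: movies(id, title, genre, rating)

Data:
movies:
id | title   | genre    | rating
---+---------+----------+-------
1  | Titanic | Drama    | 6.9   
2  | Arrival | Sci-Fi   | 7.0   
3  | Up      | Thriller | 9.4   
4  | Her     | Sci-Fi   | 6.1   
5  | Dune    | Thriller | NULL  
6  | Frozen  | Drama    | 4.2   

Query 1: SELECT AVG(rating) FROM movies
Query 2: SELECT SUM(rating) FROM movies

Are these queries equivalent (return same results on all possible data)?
No, not equivalent

Query 1 returns: [(6.720000000000001,)]
Query 2 returns: [(33.6,)]

Reason: AVG vs SUM give different aggregate values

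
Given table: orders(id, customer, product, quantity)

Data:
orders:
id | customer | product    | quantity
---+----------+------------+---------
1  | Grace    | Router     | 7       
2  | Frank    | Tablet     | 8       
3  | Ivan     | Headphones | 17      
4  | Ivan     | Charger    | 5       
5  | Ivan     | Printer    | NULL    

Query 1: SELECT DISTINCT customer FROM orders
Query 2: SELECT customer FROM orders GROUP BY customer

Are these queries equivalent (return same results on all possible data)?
Yes, equivalent

Both queries return: [('Frank',), ('Grace',), ('Ivan',)]

Reason: Both get unique customers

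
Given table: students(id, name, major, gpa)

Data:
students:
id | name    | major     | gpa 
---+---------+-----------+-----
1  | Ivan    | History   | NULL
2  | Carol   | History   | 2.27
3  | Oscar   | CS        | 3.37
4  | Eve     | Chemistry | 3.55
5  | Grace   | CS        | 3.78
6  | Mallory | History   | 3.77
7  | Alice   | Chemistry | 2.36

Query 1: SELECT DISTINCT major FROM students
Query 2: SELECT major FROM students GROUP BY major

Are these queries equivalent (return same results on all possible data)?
Yes, equivalent

Both queries return: [('CS',), ('Chemistry',), ('History',)]

Reason: Both get unique majors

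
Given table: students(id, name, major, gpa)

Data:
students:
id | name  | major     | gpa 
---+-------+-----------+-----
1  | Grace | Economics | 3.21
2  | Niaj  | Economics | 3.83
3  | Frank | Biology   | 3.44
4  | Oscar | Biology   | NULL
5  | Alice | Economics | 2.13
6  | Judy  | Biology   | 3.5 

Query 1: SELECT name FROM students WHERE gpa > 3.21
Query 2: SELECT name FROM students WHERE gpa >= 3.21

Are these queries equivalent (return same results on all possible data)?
No, not equivalent

Query 1 returns: [('Niaj',), ('Frank',), ('Judy',)]
Query 2 returns: [('Grace',), ('Niaj',), ('Frank',), ('Judy',)]

Reason: > vs >= gives different results when gpa = 3.21 exists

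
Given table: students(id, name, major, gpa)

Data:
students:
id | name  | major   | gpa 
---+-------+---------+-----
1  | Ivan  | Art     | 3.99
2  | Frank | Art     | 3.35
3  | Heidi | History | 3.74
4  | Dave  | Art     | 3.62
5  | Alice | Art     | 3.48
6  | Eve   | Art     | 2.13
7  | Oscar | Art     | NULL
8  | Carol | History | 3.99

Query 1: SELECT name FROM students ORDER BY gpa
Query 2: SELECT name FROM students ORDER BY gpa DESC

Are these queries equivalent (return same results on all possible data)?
No, not equivalent

Query 1 returns: [('Oscar',), ('Eve',), ('Frank',), ('Alice',), ('Dave',), ('Heidi',), ('Ivan',), ('Carol',)]
Query 2 returns: [('Ivan',), ('Carol',), ('Heidi',), ('Dave',), ('Alice',), ('Frank',), ('Eve',), ('Oscar',)]

Reason: ASC vs DESC gives opposite ordering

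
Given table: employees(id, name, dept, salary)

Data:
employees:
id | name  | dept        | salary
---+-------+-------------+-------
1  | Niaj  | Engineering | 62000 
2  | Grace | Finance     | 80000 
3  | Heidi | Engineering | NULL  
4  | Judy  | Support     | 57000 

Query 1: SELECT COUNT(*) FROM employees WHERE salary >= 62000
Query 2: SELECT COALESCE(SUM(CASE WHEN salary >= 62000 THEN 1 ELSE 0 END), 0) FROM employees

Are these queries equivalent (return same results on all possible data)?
Yes, equivalent

Both queries return: [(2,)]

Reason: COUNT with WHERE vs conditional SUM (COALESCE handles empty-table NULL)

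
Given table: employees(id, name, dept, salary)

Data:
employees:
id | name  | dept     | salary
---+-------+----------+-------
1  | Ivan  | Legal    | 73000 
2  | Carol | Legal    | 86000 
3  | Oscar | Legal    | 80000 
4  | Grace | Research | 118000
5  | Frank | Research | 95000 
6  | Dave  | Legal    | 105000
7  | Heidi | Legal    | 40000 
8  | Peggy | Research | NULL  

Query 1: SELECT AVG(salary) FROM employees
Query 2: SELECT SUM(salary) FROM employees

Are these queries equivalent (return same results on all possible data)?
No, not equivalent

Query 1 returns: [(85285.71428571429,)]
Query 2 returns: [(597000,)]

Reason: AVG vs SUM give different aggregate values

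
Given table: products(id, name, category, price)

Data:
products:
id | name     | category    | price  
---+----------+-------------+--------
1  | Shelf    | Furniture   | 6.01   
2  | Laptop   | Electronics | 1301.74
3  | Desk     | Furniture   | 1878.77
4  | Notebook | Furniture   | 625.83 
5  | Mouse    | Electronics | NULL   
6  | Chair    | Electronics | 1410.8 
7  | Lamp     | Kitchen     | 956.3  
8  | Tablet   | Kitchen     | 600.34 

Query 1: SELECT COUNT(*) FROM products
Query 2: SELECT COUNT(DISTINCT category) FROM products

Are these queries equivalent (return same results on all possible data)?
No, not equivalent

Query 1 returns: [(8,)]
Query 2 returns: [(3,)]

Reason: COUNT(*) counts rows, COUNT(DISTINCT category) counts unique categorys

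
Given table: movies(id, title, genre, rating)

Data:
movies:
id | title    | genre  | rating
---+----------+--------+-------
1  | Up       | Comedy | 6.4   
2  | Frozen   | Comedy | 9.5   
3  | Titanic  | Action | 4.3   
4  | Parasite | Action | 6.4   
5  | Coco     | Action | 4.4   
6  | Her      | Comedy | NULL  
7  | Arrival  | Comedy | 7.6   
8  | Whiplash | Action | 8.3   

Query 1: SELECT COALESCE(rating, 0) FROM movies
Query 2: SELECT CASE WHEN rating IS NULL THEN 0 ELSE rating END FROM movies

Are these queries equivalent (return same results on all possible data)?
Yes, equivalent

Both queries return: [(0,), (4.3,), (4.4,), (6.4,), (6.4,), (7.6,), (8.3,), (9.5,)]

Reason: COALESCE vs CASE for NULL handling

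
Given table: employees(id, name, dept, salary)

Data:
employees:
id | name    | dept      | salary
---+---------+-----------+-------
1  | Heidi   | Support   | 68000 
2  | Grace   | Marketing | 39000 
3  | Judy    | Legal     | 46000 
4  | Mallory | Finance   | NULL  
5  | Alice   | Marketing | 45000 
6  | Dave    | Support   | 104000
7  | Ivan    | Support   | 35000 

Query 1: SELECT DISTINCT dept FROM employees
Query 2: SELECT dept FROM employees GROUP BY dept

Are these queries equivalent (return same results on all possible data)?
Yes, equivalent

Both queries return: [('Finance',), ('Legal',), ('Marketing',), ('Support',)]

Reason: Both get unique depts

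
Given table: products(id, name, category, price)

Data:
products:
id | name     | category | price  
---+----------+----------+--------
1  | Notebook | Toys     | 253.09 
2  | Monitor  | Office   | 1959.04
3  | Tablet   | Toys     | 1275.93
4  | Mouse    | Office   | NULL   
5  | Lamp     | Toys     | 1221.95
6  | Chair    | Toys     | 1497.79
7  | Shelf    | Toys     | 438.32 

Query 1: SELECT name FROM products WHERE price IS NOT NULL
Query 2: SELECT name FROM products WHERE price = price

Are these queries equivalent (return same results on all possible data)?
Yes, equivalent

Both queries return: [('Chair',), ('Lamp',), ('Monitor',), ('Notebook',), ('Shelf',), ('Tablet',)]

Reason: IS NOT NULL vs self-equality (both exclude NULLs)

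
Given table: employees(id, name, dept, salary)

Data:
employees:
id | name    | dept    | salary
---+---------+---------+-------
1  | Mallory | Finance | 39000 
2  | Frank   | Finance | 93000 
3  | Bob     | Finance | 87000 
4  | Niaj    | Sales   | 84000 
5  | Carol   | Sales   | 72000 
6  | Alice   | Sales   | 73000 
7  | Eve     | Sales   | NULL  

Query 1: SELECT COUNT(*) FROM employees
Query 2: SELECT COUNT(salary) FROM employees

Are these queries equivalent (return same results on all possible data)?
No, not equivalent

Query 1 returns: [(7,)]
Query 2 returns: [(6,)]

Reason: COUNT(*) includes NULLs, COUNT(column) excludes them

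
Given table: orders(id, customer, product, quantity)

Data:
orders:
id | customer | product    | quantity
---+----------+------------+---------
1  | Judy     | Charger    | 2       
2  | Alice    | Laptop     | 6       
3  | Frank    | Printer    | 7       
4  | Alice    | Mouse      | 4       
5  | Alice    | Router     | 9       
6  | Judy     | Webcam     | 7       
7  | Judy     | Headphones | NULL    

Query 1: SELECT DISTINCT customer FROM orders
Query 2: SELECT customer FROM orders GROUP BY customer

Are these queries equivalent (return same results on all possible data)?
Yes, equivalent

Both queries return: [('Alice',), ('Frank',), ('Judy',)]

Reason: Both get unique customers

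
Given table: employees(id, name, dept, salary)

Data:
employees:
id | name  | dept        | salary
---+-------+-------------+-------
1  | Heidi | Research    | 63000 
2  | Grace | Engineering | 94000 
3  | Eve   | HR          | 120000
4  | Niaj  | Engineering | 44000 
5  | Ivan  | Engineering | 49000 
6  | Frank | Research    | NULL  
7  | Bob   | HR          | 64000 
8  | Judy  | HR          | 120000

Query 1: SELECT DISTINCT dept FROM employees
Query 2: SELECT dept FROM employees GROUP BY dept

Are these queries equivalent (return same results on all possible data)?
Yes, equivalent

Both queries return: [('Engineering',), ('HR',), ('Research',)]

Reason: Both get unique depts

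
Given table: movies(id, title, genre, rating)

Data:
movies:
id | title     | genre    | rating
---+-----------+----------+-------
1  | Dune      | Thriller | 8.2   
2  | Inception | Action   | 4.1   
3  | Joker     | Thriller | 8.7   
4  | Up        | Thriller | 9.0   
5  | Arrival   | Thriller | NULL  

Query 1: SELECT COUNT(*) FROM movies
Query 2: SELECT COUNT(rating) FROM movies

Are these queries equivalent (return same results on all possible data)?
No, not equivalent

Query 1 returns: [(5,)]
Query 2 returns: [(4,)]

Reason: COUNT(*) includes NULLs, COUNT(column) excludes them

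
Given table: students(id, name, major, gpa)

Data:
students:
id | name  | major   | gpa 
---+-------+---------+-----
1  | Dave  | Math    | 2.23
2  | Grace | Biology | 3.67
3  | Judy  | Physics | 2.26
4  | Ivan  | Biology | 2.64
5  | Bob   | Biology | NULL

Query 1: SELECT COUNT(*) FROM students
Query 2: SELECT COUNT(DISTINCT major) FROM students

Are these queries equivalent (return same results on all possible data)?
No, not equivalent

Query 1 returns: [(5,)]
Query 2 returns: [(3,)]

Reason: COUNT(*) counts rows, COUNT(DISTINCT major) counts unique majors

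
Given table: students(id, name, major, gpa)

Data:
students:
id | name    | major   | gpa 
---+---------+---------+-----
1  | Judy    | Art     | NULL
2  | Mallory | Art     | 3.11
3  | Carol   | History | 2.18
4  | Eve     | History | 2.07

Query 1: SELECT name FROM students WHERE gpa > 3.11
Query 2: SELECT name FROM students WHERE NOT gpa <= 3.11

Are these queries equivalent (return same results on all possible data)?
Yes, equivalent

Both queries return: []

Reason: Both filter gpa > 3.11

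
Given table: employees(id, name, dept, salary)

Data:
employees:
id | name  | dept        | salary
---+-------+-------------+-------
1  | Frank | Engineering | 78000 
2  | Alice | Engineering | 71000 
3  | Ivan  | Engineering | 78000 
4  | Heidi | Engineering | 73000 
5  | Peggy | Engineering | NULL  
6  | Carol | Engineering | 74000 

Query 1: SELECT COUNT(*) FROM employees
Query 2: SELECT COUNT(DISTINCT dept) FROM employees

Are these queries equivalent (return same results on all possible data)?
No, not equivalent

Query 1 returns: [(6,)]
Query 2 returns: [(1,)]

Reason: COUNT(*) counts rows, COUNT(DISTINCT dept) counts unique depts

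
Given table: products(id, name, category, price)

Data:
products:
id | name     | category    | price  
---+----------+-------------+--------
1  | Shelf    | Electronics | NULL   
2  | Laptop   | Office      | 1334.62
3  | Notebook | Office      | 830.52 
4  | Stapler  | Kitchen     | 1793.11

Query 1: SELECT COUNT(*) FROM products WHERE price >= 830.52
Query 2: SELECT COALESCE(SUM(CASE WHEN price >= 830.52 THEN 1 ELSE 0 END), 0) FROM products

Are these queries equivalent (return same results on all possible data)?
Yes, equivalent

Both queries return: [(3,)]

Reason: COUNT with WHERE vs conditional SUM (COALESCE handles empty-table NULL)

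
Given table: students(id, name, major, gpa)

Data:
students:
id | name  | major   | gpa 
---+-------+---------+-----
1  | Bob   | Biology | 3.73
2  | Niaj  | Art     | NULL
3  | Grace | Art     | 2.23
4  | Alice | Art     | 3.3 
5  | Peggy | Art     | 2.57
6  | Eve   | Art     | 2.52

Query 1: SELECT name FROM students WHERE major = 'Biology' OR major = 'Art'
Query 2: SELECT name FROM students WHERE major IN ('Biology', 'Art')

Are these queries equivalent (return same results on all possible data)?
Yes, equivalent

Both queries return: [('Alice',), ('Bob',), ('Eve',), ('Grace',), ('Niaj',), ('Peggy',)]

Reason: OR vs IN are equivalent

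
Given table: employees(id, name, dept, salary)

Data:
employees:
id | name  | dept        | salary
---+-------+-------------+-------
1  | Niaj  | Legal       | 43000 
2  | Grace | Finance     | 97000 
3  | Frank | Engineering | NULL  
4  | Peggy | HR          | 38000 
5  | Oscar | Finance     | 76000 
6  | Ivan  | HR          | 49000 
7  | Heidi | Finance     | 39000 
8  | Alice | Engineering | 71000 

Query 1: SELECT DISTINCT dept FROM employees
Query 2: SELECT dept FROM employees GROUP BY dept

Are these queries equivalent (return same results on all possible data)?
Yes, equivalent

Both queries return: [('Engineering',), ('Finance',), ('HR',), ('Legal',)]

Reason: Both get unique depts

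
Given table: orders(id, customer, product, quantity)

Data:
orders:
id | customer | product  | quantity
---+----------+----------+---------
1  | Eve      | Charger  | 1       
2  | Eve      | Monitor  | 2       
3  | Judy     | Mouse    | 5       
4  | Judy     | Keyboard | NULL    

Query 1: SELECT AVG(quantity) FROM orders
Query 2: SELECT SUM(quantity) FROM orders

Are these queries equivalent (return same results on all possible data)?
No, not equivalent

Query 1 returns: [(2.6666666666666665,)]
Query 2 returns: [(8,)]

Reason: AVG vs SUM give different aggregate values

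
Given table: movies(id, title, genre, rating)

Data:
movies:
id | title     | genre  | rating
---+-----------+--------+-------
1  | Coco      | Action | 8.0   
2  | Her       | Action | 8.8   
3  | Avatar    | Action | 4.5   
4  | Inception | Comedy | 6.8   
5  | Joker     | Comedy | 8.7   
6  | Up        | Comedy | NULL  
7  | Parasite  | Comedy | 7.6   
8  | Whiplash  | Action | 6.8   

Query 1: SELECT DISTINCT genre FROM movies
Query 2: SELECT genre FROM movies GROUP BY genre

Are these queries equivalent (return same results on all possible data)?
Yes, equivalent

Both queries return: [('Action',), ('Comedy',)]

Reason: Both get unique genres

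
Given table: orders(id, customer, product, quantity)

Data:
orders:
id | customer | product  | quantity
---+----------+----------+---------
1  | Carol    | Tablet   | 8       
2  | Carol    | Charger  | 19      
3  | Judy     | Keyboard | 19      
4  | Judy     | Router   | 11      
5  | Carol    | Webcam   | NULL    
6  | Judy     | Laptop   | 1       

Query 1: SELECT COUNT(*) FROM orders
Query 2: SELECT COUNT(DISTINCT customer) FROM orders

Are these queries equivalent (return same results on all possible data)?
No, not equivalent

Query 1 returns: [(6,)]
Query 2 returns: [(2,)]

Reason: COUNT(*) counts rows, COUNT(DISTINCT customer) counts unique customers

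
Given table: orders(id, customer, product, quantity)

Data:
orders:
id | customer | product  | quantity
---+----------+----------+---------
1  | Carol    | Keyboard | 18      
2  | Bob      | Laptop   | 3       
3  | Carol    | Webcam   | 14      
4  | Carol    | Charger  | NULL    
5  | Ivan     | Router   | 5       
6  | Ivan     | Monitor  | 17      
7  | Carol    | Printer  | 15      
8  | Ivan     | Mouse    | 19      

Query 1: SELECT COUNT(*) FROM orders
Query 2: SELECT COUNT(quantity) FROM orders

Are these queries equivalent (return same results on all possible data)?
No, not equivalent

Query 1 returns: [(8,)]
Query 2 returns: [(7,)]

Reason: COUNT(*) includes NULLs, COUNT(column) excludes them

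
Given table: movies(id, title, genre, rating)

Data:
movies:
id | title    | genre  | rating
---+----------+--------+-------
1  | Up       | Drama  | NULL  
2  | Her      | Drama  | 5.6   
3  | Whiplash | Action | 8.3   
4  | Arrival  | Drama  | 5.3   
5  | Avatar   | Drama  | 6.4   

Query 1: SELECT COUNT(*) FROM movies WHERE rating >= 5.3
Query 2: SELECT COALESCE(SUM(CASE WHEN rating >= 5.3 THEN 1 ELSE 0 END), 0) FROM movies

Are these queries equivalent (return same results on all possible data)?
Yes, equivalent

Both queries return: [(4,)]

Reason: COUNT with WHERE vs conditional SUM (COALESCE handles empty-table NULL)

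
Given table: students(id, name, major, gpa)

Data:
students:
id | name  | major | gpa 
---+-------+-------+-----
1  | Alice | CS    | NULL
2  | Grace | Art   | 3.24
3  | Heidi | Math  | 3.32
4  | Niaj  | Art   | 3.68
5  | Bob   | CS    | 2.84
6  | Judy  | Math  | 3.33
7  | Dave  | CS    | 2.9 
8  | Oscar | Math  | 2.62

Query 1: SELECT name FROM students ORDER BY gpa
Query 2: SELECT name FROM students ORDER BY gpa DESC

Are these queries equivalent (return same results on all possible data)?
No, not equivalent

Query 1 returns: [('Alice',), ('Oscar',), ('Bob',), ('Dave',), ('Grace',), ('Heidi',), ('Judy',), ('Niaj',)]
Query 2 returns: [('Niaj',), ('Judy',), ('Heidi',), ('Grace',), ('Dave',), ('Bob',), ('Oscar',), ('Alice',)]

Reason: ASC vs DESC gives opposite ordering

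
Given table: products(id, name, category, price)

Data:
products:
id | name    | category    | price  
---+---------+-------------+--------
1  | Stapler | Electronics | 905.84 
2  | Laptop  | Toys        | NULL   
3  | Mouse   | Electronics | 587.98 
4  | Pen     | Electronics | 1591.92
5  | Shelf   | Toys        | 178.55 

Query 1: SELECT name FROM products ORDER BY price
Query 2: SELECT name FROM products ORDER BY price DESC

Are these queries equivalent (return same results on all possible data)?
No, not equivalent

Query 1 returns: [('Laptop',), ('Shelf',), ('Mouse',), ('Stapler',), ('Pen',)]
Query 2 returns: [('Pen',), ('Stapler',), ('Mouse',), ('Shelf',), ('Laptop',)]

Reason: ASC vs DESC gives opposite ordering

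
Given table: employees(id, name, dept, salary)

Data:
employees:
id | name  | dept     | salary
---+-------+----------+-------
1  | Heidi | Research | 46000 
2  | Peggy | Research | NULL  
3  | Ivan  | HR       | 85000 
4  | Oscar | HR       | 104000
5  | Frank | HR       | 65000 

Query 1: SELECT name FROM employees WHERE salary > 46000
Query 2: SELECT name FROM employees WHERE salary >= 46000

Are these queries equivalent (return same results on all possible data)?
No, not equivalent

Query 1 returns: [('Ivan',), ('Oscar',), ('Frank',)]
Query 2 returns: [('Heidi',), ('Ivan',), ('Oscar',), ('Frank',)]

Reason: > vs >= gives different results when salary = 46000 exists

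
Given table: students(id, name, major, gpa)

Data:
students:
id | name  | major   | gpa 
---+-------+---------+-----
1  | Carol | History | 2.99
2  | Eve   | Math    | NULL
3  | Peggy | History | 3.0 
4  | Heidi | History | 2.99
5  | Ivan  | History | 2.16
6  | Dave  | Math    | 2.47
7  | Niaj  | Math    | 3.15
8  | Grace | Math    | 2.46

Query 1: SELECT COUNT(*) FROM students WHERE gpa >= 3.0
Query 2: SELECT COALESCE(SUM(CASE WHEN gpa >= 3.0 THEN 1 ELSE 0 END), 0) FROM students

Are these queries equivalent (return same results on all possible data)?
Yes, equivalent

Both queries return: [(2,)]

Reason: COUNT with WHERE vs conditional SUM (COALESCE handles empty-table NULL)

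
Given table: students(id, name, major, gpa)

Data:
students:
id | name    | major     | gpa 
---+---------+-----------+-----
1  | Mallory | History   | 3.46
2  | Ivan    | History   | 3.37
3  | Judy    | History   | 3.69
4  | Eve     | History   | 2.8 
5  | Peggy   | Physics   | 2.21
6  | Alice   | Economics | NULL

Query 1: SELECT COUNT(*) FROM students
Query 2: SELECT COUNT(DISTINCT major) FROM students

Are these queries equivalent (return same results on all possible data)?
No, not equivalent

Query 1 returns: [(6,)]
Query 2 returns: [(3,)]

Reason: COUNT(*) counts rows, COUNT(DISTINCT major) counts unique majors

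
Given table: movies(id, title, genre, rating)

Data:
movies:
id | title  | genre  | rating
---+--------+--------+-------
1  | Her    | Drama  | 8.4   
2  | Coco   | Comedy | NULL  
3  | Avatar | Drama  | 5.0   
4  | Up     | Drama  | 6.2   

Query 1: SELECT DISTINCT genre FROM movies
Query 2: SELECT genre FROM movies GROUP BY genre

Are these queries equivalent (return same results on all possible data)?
Yes, equivalent

Both queries return: [('Comedy',), ('Drama',)]

Reason: Both get unique genres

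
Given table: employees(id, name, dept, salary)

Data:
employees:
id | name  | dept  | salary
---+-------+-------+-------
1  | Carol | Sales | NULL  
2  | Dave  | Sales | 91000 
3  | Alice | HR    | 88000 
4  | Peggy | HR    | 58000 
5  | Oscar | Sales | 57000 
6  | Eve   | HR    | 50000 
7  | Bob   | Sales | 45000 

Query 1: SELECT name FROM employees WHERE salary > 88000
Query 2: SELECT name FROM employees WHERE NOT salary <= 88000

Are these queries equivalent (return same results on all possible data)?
Yes, equivalent

Both queries return: [('Dave',)]

Reason: Both filter salary > 88000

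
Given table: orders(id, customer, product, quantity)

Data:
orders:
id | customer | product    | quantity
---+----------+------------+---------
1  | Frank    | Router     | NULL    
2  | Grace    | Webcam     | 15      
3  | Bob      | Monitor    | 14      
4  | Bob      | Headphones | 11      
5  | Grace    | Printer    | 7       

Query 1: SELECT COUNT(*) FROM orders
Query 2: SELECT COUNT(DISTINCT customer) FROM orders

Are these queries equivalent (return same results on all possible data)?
No, not equivalent

Query 1 returns: [(5,)]
Query 2 returns: [(3,)]

Reason: COUNT(*) counts rows, COUNT(DISTINCT customer) counts unique customers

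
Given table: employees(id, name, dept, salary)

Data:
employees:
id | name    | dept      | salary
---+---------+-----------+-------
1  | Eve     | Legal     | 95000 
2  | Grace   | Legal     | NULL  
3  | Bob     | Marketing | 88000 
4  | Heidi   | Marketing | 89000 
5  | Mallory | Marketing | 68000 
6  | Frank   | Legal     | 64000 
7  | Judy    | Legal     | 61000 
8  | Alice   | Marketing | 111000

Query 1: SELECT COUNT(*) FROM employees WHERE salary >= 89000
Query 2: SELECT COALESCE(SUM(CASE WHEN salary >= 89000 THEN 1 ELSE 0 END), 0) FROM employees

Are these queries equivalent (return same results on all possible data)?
Yes, equivalent

Both queries return: [(3,)]

Reason: COUNT with WHERE vs conditional SUM (COALESCE handles empty-table NULL)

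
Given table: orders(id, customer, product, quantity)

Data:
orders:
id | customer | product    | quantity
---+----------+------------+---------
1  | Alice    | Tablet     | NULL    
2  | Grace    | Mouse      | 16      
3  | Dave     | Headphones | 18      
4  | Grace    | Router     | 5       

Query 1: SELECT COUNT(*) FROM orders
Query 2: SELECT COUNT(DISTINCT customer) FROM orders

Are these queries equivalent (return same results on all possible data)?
No, not equivalent

Query 1 returns: [(4,)]
Query 2 returns: [(3,)]

Reason: COUNT(*) counts rows, COUNT(DISTINCT customer) counts unique customers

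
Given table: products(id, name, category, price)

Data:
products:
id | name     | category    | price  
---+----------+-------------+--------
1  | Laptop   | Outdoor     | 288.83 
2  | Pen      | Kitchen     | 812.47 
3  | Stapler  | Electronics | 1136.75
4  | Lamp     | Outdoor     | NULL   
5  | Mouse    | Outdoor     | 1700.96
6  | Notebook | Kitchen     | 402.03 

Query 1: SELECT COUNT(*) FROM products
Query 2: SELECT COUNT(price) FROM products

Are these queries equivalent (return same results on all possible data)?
No, not equivalent

Query 1 returns: [(6,)]
Query 2 returns: [(5,)]

Reason: COUNT(*) includes NULLs, COUNT(column) excludes them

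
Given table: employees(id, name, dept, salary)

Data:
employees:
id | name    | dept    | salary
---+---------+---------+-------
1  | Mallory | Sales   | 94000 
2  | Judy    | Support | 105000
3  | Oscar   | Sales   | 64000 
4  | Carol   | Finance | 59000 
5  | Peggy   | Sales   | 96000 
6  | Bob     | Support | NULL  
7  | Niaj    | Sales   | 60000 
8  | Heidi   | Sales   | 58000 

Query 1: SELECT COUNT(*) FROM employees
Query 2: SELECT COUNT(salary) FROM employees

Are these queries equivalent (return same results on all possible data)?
No, not equivalent

Query 1 returns: [(8,)]
Query 2 returns: [(7,)]

Reason: COUNT(*) includes NULLs, COUNT(column) excludes them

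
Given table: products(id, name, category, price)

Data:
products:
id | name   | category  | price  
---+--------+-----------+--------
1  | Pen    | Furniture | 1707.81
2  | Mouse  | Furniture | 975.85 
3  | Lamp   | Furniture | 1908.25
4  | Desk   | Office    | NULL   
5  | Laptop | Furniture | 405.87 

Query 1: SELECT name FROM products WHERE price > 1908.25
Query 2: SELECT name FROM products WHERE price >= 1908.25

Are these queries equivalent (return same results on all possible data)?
No, not equivalent

Query 1 returns: []
Query 2 returns: [('Lamp',)]

Reason: > vs >= gives different results when price = 1908.25 exists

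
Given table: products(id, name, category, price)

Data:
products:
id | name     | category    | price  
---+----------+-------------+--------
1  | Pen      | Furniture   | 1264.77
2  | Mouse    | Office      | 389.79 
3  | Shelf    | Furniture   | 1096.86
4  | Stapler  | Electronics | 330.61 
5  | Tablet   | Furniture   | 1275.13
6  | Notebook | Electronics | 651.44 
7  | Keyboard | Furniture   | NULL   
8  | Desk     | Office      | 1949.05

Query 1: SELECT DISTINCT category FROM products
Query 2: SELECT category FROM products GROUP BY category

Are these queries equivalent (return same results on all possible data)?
Yes, equivalent

Both queries return: [('Electronics',), ('Furniture',), ('Office',)]

Reason: Both get unique categorys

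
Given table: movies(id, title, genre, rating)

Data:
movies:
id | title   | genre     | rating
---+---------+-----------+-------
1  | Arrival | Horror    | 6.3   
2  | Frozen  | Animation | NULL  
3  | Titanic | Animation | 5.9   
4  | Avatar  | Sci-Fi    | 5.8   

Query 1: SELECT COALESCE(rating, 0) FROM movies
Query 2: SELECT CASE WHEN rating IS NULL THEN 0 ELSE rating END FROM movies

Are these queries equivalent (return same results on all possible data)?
Yes, equivalent

Both queries return: [(0,), (5.8,), (5.9,), (6.3,)]

Reason: COALESCE vs CASE for NULL handling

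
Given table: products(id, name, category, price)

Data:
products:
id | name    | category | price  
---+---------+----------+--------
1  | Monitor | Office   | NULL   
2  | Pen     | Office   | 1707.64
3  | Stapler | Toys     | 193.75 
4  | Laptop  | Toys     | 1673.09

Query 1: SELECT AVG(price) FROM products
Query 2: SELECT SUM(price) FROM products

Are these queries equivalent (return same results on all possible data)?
No, not equivalent

Query 1 returns: [(1191.4933333333333,)]
Query 2 returns: [(3574.48,)]

Reason: AVG vs SUM give different aggregate values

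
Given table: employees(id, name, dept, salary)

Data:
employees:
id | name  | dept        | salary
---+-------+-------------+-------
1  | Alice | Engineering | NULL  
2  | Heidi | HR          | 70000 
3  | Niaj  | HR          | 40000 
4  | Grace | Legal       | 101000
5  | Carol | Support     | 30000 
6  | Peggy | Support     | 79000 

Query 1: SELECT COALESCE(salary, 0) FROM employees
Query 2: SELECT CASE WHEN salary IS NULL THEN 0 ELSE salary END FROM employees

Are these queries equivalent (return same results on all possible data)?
Yes, equivalent

Both queries return: [(0,), (30000,), (40000,), (70000,), (79000,), (101000,)]

Reason: COALESCE vs CASE for NULL handling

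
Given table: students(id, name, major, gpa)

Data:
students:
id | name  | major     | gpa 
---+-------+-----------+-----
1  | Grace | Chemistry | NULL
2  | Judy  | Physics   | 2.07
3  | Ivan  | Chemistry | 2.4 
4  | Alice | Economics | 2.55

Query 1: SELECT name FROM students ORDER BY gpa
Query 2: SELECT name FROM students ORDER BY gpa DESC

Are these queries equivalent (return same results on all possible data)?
No, not equivalent

Query 1 returns: [('Grace',), ('Judy',), ('Ivan',), ('Alice',)]
Query 2 returns: [('Alice',), ('Ivan',), ('Judy',), ('Grace',)]

Reason: ASC vs DESC gives opposite ordering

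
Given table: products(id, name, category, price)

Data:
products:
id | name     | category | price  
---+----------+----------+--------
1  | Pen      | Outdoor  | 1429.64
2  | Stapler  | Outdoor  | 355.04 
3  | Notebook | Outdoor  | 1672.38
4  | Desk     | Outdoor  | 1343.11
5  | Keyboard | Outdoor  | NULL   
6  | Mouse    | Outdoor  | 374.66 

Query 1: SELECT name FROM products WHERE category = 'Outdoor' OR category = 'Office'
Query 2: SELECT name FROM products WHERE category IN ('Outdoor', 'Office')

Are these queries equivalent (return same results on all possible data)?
Yes, equivalent

Both queries return: [('Desk',), ('Keyboard',), ('Mouse',), ('Notebook',), ('Pen',), ('Stapler',)]

Reason: OR vs IN are equivalent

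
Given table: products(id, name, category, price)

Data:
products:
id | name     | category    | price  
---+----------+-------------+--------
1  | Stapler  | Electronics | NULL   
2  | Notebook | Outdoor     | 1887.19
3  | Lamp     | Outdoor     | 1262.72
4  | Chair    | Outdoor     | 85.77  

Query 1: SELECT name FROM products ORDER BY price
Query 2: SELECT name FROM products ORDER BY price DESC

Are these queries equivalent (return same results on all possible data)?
No, not equivalent

Query 1 returns: [('Stapler',), ('Chair',), ('Lamp',), ('Notebook',)]
Query 2 returns: [('Notebook',), ('Lamp',), ('Chair',), ('Stapler',)]

Reason: ASC vs DESC gives opposite ordering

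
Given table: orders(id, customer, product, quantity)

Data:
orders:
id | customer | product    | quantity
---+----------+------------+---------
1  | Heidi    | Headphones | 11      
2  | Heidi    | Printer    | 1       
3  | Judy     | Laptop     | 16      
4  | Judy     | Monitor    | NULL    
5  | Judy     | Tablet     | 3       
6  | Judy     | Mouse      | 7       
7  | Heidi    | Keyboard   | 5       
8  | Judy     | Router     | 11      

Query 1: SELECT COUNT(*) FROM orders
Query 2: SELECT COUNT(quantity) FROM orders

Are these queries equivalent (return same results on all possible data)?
No, not equivalent

Query 1 returns: [(8,)]
Query 2 returns: [(7,)]

Reason: COUNT(*) includes NULLs, COUNT(column) excludes them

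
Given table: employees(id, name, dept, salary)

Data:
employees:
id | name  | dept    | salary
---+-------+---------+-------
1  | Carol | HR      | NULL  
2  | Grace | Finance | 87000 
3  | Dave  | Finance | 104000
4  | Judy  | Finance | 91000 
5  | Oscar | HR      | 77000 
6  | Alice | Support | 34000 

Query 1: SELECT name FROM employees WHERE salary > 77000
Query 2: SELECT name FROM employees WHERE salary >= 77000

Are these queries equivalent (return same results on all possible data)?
No, not equivalent

Query 1 returns: [('Grace',), ('Dave',), ('Judy',)]
Query 2 returns: [('Grace',), ('Dave',), ('Judy',), ('Oscar',)]

Reason: > vs >= gives different results when salary = 77000 exists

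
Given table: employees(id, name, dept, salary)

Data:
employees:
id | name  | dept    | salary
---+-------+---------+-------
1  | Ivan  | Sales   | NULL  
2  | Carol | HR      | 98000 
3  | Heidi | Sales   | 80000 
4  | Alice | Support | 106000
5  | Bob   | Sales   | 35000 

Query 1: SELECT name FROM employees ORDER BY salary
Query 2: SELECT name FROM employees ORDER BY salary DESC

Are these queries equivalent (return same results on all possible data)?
No, not equivalent

Query 1 returns: [('Ivan',), ('Bob',), ('Heidi',), ('Carol',), ('Alice',)]
Query 2 returns: [('Alice',), ('Carol',), ('Heidi',), ('Bob',), ('Ivan',)]

Reason: ASC vs DESC gives opposite ordering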